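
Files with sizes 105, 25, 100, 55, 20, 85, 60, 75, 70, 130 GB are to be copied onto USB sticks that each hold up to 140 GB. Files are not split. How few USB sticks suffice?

Total = 130 + 105 + 100 + 85 + 75 + 70 + 60 + 55 + 25 + 20 = 725 GB.
Lower bound: ⌈725/140⌉ = 6 USB sticks.
A packing using 6 USB sticks:
  USB stick 1: 130 = 130
  USB stick 2: 105 + 25 = 130
  USB stick 3: 100 + 20 = 120
  USB stick 4: 85 + 55 = 140
  USB stick 5: 75 + 60 = 135
  USB stick 6: 70 = 70
This matches the lower bound, so 6 is optimal.

6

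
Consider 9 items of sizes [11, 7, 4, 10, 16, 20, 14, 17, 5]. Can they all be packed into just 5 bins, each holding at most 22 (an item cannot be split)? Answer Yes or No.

A valid assignment using 5 bins:
  bin 1: 20 = 20
  bin 2: 17 + 5 = 22
  bin 3: 16 + 4 = 20
  bin 4: 14 + 7 = 21
  bin 5: 11 + 10 = 21
Every load is within 22, so 5 bins suffice.

Yes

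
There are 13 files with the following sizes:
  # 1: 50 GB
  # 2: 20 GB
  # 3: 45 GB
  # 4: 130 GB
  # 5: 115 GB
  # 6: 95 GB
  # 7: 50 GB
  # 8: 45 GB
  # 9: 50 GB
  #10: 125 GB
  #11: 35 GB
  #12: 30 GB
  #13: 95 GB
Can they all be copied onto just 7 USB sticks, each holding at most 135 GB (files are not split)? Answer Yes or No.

No

Total = 885 GB; ⌈885/135⌉ = 7.
The bound of 7 does not rule out 7, but exhaustive search shows no assignment into 7 USB sticks of capacity 135 GB exists — the minimum is 8.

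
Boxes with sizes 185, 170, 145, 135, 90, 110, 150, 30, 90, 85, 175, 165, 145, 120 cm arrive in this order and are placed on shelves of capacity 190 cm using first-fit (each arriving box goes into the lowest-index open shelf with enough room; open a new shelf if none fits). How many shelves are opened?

  185 → shelf 1 (new)  [load 185/190]
  170 → shelf 2 (new)  [load 170/190]
  145 → shelf 3 (new)  [load 145/190]
  135 → shelf 4 (new)  [load 135/190]
  90 → shelf 5 (new)  [load 90/190]
  110 → shelf 6 (new)  [load 110/190]
  150 → shelf 7 (new)  [load 150/190]
  30 → shelf 3  [load 175/190]
  90 → shelf 5  [load 180/190]
  85 → shelf 8 (new)  [load 85/190]
  175 → shelf 9 (new)  [load 175/190]
  165 → shelf 10 (new)  [load 165/190]
  145 → shelf 11 (new)  [load 145/190]
  120 → shelf 12 (new)  [load 120/190]
12 shelves opened.

12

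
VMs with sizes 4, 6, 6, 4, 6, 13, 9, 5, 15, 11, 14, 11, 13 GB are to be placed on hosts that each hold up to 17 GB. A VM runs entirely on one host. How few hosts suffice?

Total = 15 + 14 + 13 + 13 + 11 + 11 + 9 + 6 + 6 + 6 + 5 + 4 + 4 = 117 GB.
Lower bound: ⌈117/17⌉ = 7 hosts.
A packing using 8 hosts:
  host 1: 15 = 15
  host 2: 14 = 14
  host 3: 13 + 4 = 17
  host 4: 13 + 4 = 17
  host 5: 11 + 6 = 17
  host 6: 11 + 6 = 17
  host 7: 9 + 6 = 15
  host 8: 5 = 5
No arrangement into 7 hosts stays within capacity, so 8 is optimal.

8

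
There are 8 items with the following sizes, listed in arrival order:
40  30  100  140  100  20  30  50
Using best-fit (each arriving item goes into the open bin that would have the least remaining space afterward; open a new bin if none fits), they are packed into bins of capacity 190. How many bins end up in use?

  40 → bin 1 (new)  [load 40/190]
  30 → bin 1  [load 70/190]
  100 → bin 1  [load 170/190]
  140 → bin 2 (new)  [load 140/190]
  100 → bin 3 (new)  [load 100/190]
  20 → bin 1  [load 190/190]
  30 → bin 2  [load 170/190]
  50 → bin 3  [load 150/190]
3 bins opened.

3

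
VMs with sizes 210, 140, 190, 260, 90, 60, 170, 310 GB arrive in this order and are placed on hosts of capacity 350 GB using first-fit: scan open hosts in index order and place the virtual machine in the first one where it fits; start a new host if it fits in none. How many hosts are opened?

5

  210 → host 1 (new)  [load 210/350]
  140 → host 1  [load 350/350]
  190 → host 2 (new)  [load 190/350]
  260 → host 3 (new)  [load 260/350]
  90 → host 2  [load 280/350]
  60 → host 2  [load 340/350]
  170 → host 4 (new)  [load 170/350]
  310 → host 5 (new)  [load 310/350]
5 hosts opened.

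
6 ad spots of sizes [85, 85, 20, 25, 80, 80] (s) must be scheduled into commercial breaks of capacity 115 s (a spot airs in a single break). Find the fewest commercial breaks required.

4

Total = 85 + 85 + 80 + 80 + 25 + 20 = 375 s.
Lower bound: ⌈375/115⌉ = 4 commercial breaks.
A packing using 4 commercial breaks:
  break 1: 85 + 25 = 110
  break 2: 85 + 20 = 105
  break 3: 80 = 80
  break 4: 80 = 80
This matches the lower bound, so 4 is optimal.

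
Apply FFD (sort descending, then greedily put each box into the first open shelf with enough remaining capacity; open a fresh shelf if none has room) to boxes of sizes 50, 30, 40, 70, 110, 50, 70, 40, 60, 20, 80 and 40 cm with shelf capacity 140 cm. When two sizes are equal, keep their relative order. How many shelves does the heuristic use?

Sorted descending: 110, 80, 70, 70, 60, 50, 50, 40, 40, 40, 30, 20.
  110 → shelf 1 (new)  [load 110/140]
  80 → shelf 2 (new)  [load 80/140]
  70 → shelf 3 (new)  [load 70/140]
  70 → shelf 3  [load 140/140]
  60 → shelf 2  [load 140/140]
  50 → shelf 4 (new)  [load 50/140]
  50 → shelf 4  [load 100/140]
  40 → shelf 4  [load 140/140]
  40 → shelf 5 (new)  [load 40/140]
  40 → shelf 5  [load 80/140]
  30 → shelf 1  [load 140/140]
  20 → shelf 5  [load 100/140]
5 shelves opened.

5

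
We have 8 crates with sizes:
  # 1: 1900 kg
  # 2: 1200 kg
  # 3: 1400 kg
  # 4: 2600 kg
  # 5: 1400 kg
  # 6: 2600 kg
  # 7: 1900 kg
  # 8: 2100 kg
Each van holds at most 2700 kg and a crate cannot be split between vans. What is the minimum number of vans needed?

7

Total = 2600 + 2600 + 2100 + 1900 + 1900 + 1400 + 1400 + 1200 = 15100 kg.
Lower bound: ⌈15100/2700⌉ = 6 vans.
Also, 7 crates each exceed 1350 kg, and no two of those can share a van, so at least 7 vans are needed.
A packing using 7 vans:
  van 1: 2600 = 2600
  van 2: 2600 = 2600
  van 3: 2100 = 2100
  van 4: 1900 = 1900
  van 5: 1900 = 1900
  van 6: 1400 + 1200 = 2600
  van 7: 1400 = 1400
This matches the lower bound, so 7 is optimal.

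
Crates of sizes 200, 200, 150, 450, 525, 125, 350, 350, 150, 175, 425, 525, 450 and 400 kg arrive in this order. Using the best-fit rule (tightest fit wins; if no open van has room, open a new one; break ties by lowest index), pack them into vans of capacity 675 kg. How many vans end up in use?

9

  200 → van 1 (new)  [load 200/675]
  200 → van 1  [load 400/675]
  150 → van 1  [load 550/675]
  450 → van 2 (new)  [load 450/675]
  525 → van 3 (new)  [load 525/675]
  125 → van 1  [load 675/675]
  350 → van 4 (new)  [load 350/675]
  350 → van 5 (new)  [load 350/675]
  150 → van 3  [load 675/675]
  175 → van 2  [load 625/675]
  425 → van 6 (new)  [load 425/675]
  525 → van 7 (new)  [load 525/675]
  450 → van 8 (new)  [load 450/675]
  400 → van 9 (new)  [load 400/675]
9 vans opened.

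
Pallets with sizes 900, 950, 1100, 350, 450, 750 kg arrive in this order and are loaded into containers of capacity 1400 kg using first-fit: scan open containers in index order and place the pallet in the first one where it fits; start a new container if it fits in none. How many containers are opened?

  900 → container 1 (new)  [load 900/1400]
  950 → container 2 (new)  [load 950/1400]
  1100 → container 3 (new)  [load 1100/1400]
  350 → container 1  [load 1250/1400]
  450 → container 2  [load 1400/1400]
  750 → container 4 (new)  [load 750/1400]
4 containers opened.

4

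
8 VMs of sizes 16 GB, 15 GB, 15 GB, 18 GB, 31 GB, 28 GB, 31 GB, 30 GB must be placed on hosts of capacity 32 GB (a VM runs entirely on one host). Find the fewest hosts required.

Total = 31 + 31 + 30 + 28 + 18 + 16 + 15 + 15 = 184 GB.
Lower bound: ⌈184/32⌉ = 6 hosts.
A packing using 7 hosts:
  host 1: 31 = 31
  host 2: 31 = 31
  host 3: 30 = 30
  host 4: 28 = 28
  host 5: 18 = 18
  host 6: 16 + 15 = 31
  host 7: 15 = 15
No arrangement into 6 hosts stays within capacity, so 7 is optimal.

7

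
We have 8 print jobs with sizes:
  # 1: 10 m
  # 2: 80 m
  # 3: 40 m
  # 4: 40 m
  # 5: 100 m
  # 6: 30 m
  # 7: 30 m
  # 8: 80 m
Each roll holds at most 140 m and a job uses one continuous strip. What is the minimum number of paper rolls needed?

3

Total = 100 + 80 + 80 + 40 + 40 + 30 + 30 + 10 = 410 m.
Lower bound: ⌈410/140⌉ = 3 paper rolls.
A packing using 3 paper rolls:
  roll 1: 100 + 40 = 140
  roll 2: 80 + 40 + 10 = 130
  roll 3: 80 + 30 + 30 = 140
This matches the lower bound, so 3 is optimal.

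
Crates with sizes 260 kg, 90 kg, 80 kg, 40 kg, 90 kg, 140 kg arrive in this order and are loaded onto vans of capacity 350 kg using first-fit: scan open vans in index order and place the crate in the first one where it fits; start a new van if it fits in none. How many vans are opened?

  260 → van 1 (new)  [load 260/350]
  90 → van 1  [load 350/350]
  80 → van 2 (new)  [load 80/350]
  40 → van 2  [load 120/350]
  90 → van 2  [load 210/350]
  140 → van 2  [load 350/350]
2 vans opened.

2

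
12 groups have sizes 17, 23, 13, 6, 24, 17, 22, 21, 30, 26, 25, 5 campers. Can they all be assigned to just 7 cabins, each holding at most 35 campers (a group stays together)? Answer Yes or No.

Total = 229 campers; ⌈229/35⌉ = 7.
The bound of 7 does not rule out 7, but exhaustive search shows no assignment into 7 cabins of capacity 35 campers exists — the minimum is 8.

No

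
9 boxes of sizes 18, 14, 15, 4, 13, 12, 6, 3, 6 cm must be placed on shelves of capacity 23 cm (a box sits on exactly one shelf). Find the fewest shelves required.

Total = 18 + 15 + 14 + 13 + 12 + 6 + 6 + 4 + 3 = 91 cm.
Lower bound: ⌈91/23⌉ = 4 shelves.
Also, 5 boxes each exceed 23/2 cm, and no two of those can share a shelf, so at least 5 shelves are needed.
A packing using 5 shelves:
  shelf 1: 18 + 4 = 22
  shelf 2: 15 + 6 = 21
  shelf 3: 14 + 6 + 3 = 23
  shelf 4: 13 = 13
  shelf 5: 12 = 12
This matches the lower bound, so 5 is optimal.

5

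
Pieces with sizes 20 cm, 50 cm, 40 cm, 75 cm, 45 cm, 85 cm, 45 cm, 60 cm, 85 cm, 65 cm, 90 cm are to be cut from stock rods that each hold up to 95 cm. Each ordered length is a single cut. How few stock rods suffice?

Total = 90 + 85 + 85 + 75 + 65 + 60 + 50 + 45 + 45 + 40 + 20 = 660 cm.
Lower bound: ⌈660/95⌉ = 7 stock rods.
A packing using 8 stock rods:
  stock rod 1: 90 = 90
  stock rod 2: 85 = 85
  stock rod 3: 85 = 85
  stock rod 4: 75 + 20 = 95
  stock rod 5: 65 = 65
  stock rod 6: 60 = 60
  stock rod 7: 50 + 45 = 95
  stock rod 8: 45 + 40 = 85
No arrangement into 7 stock rods stays within capacity, so 8 is optimal.

8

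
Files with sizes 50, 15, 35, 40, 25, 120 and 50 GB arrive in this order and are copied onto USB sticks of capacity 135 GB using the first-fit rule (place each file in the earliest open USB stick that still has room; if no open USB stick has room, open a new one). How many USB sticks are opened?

3

  50 → USB stick 1 (new)  [load 50/135]
  15 → USB stick 1  [load 65/135]
  35 → USB stick 1  [load 100/135]
  40 → USB stick 2 (new)  [load 40/135]
  25 → USB stick 1  [load 125/135]
  120 → USB stick 3 (new)  [load 120/135]
  50 → USB stick 2  [load 90/135]
3 USB sticks opened.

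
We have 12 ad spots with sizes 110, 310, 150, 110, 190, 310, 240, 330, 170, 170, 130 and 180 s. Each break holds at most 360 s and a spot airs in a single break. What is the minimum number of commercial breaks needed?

Total = 330 + 310 + 310 + 240 + 190 + 180 + 170 + 170 + 150 + 130 + 110 + 110 = 2400 s.
Lower bound: ⌈2400/360⌉ = 7 commercial breaks.
A packing using 8 commercial breaks:
  break 1: 330 = 330
  break 2: 310 = 310
  break 3: 310 = 310
  break 4: 240 + 110 = 350
  break 5: 190 + 170 = 360
  break 6: 180 + 170 = 350
  break 7: 150 + 130 = 280
  break 8: 110 = 110
No arrangement into 7 commercial breaks stays within capacity, so 8 is optimal.

8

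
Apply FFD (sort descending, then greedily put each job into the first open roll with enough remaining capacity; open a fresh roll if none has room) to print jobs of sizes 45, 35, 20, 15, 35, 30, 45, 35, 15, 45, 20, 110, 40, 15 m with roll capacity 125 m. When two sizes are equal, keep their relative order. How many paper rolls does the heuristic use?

Sorted descending: 110, 45, 45, 45, 40, 35, 35, 35, 30, 20, 20, 15, 15, 15.
  110 → roll 1 (new)  [load 110/125]
  45 → roll 2 (new)  [load 45/125]
  45 → roll 2  [load 90/125]
  45 → roll 3 (new)  [load 45/125]
  40 → roll 3  [load 85/125]
  35 → roll 2  [load 125/125]
  35 → roll 3  [load 120/125]
  35 → roll 4 (new)  [load 35/125]
  30 → roll 4  [load 65/125]
  20 → roll 4  [load 85/125]
  20 → roll 4  [load 105/125]
  15 → roll 1  [load 125/125]
  15 → roll 4  [load 120/125]
  15 → roll 5 (new)  [load 15/125]
5 paper rolls opened.

5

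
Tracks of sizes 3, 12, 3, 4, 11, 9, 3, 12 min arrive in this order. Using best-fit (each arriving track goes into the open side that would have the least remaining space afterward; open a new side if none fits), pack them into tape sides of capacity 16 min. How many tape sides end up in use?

4

  3 → side 1 (new)  [load 3/16]
  12 → side 1  [load 15/16]
  3 → side 2 (new)  [load 3/16]
  4 → side 2  [load 7/16]
  11 → side 3 (new)  [load 11/16]
  9 → side 2  [load 16/16]
  3 → side 3  [load 14/16]
  12 → side 4 (new)  [load 12/16]
4 tape sides opened.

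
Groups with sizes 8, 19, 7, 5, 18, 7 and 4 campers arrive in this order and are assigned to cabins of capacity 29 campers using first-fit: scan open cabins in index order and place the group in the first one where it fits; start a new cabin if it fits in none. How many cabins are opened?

  8 → cabin 1 (new)  [load 8/29]
  19 → cabin 1  [load 27/29]
  7 → cabin 2 (new)  [load 7/29]
  5 → cabin 2  [load 12/29]
  18 → cabin 3 (new)  [load 18/29]
  7 → cabin 2  [load 19/29]
  4 → cabin 2  [load 23/29]
3 cabins opened.

3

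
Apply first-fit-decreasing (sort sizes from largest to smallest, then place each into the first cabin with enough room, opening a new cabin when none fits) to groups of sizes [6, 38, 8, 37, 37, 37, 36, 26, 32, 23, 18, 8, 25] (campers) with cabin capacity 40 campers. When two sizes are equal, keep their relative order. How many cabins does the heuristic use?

Sorted descending: 38, 37, 37, 37, 36, 32, 26, 25, 23, 18, 8, 8, 6.
  38 → cabin 1 (new)  [load 38/40]
  37 → cabin 2 (new)  [load 37/40]
  37 → cabin 3 (new)  [load 37/40]
  37 → cabin 4 (new)  [load 37/40]
  36 → cabin 5 (new)  [load 36/40]
  32 → cabin 6 (new)  [load 32/40]
  26 → cabin 7 (new)  [load 26/40]
  25 → cabin 8 (new)  [load 25/40]
  23 → cabin 9 (new)  [load 23/40]
  18 → cabin 10 (new)  [load 18/40]
  8 → cabin 6  [load 40/40]
  8 → cabin 7  [load 34/40]
  6 → cabin 7  [load 40/40]
10 cabins opened.

10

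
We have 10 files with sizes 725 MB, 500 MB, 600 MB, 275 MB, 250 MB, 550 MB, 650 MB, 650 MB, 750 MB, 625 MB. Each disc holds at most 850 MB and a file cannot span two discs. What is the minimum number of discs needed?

Total = 750 + 725 + 650 + 650 + 625 + 600 + 550 + 500 + 275 + 250 = 5575 MB.
Lower bound: ⌈5575/850⌉ = 7 discs.
Also, 8 files each exceed 425 MB, and no two of those can share a disc, so at least 8 discs are needed.
A packing using 8 discs:
  disc 1: 750 = 750
  disc 2: 725 = 725
  disc 3: 650 = 650
  disc 4: 650 = 650
  disc 5: 625 = 625
  disc 6: 600 + 250 = 850
  disc 7: 550 + 275 = 825
  disc 8: 500 = 500
This matches the lower bound, so 8 is optimal.

8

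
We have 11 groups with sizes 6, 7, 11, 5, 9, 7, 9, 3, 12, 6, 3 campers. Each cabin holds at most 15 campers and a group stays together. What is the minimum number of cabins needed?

Total = 12 + 11 + 9 + 9 + 7 + 7 + 6 + 6 + 5 + 3 + 3 = 78 campers.
Lower bound: ⌈78/15⌉ = 6 cabins.
A packing using 6 cabins:
  cabin 1: 12 + 3 = 15
  cabin 2: 11 + 3 = 14
  cabin 3: 9 + 6 = 15
  cabin 4: 9 + 6 = 15
  cabin 5: 7 + 7 = 14
  cabin 6: 5 = 5
This matches the lower bound, so 6 is optimal.

6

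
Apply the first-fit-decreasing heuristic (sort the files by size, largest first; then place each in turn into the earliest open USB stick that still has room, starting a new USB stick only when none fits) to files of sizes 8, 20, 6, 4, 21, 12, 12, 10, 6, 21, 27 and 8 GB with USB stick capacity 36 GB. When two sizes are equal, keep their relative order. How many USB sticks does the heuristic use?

5

Sorted descending: 27, 21, 21, 20, 12, 12, 10, 8, 8, 6, 6, 4.
  27 → USB stick 1 (new)  [load 27/36]
  21 → USB stick 2 (new)  [load 21/36]
  21 → USB stick 3 (new)  [load 21/36]
  20 → USB stick 4 (new)  [load 20/36]
  12 → USB stick 2  [load 33/36]
  12 → USB stick 3  [load 33/36]
  10 → USB stick 4  [load 30/36]
  8 → USB stick 1  [load 35/36]
  8 → USB stick 5 (new)  [load 8/36]
  6 → USB stick 4  [load 36/36]
  6 → USB stick 5  [load 14/36]
  4 → USB stick 5  [load 18/36]
5 USB sticks opened.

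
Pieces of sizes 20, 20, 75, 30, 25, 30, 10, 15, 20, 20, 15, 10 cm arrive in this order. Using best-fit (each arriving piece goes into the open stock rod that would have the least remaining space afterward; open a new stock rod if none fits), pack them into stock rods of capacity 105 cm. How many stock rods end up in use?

3

  20 → stock rod 1 (new)  [load 20/105]
  20 → stock rod 1  [load 40/105]
  75 → stock rod 2 (new)  [load 75/105]
  30 → stock rod 2  [load 105/105]
  25 → stock rod 1  [load 65/105]
  30 → stock rod 1  [load 95/105]
  10 → stock rod 1  [load 105/105]
  15 → stock rod 3 (new)  [load 15/105]
  20 → stock rod 3  [load 35/105]
  20 → stock rod 3  [load 55/105]
  15 → stock rod 3  [load 70/105]
  10 → stock rod 3  [load 80/105]
3 stock rods opened.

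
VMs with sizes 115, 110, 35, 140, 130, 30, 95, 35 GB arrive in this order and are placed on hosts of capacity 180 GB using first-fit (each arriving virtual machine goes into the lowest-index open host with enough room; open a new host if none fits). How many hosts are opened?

5

  115 → host 1 (new)  [load 115/180]
  110 → host 2 (new)  [load 110/180]
  35 → host 1  [load 150/180]
  140 → host 3 (new)  [load 140/180]
  130 → host 4 (new)  [load 130/180]
  30 → host 1  [load 180/180]
  95 → host 5 (new)  [load 95/180]
  35 → host 2  [load 145/180]
5 hosts opened.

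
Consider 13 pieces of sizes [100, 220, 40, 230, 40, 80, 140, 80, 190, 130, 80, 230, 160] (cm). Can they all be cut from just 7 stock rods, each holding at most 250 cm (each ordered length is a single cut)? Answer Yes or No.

Total = 1720 cm; ⌈1720/250⌉ = 7.
The bound of 7 does not rule out 7, but exhaustive search shows no assignment into 7 stock rods of capacity 250 cm exists — the minimum is 8.

No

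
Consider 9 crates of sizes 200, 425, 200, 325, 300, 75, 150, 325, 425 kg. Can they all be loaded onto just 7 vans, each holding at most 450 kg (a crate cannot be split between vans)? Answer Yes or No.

A valid assignment using 6 vans:
  van 1: 425 = 425
  van 2: 425 = 425
  van 3: 325 + 75 = 400
  van 4: 325 = 325
  van 5: 300 + 150 = 450
  van 6: 200 + 200 = 400
That uses only 6 ≤ 7, so 7 vans are enough.

Yes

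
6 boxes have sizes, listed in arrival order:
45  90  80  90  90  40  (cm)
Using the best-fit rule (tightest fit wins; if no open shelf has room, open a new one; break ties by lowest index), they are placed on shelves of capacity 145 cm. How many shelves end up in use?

  45 → shelf 1 (new)  [load 45/145]
  90 → shelf 1  [load 135/145]
  80 → shelf 2 (new)  [load 80/145]
  90 → shelf 3 (new)  [load 90/145]
  90 → shelf 4 (new)  [load 90/145]
  40 → shelf 3  [load 130/145]
4 shelves opened.

4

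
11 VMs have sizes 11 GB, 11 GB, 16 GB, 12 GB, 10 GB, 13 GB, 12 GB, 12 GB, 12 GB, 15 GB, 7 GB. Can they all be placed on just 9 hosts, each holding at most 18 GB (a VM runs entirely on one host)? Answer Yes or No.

No

Total = 131 GB; ⌈131/18⌉ = 8.
10 VMs each exceed half the capacity and cannot share a host, forcing at least 10 hosts.
At least 10 hosts are required, but only 9 are allowed.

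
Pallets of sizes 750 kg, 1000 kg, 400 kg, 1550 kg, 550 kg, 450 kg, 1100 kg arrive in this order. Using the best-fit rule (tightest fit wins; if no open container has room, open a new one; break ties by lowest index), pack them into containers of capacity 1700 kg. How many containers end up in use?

  750 → container 1 (new)  [load 750/1700]
  1000 → container 2 (new)  [load 1000/1700]
  400 → container 2  [load 1400/1700]
  1550 → container 3 (new)  [load 1550/1700]
  550 → container 1  [load 1300/1700]
  450 → container 4 (new)  [load 450/1700]
  1100 → container 4  [load 1550/1700]
4 containers opened.

4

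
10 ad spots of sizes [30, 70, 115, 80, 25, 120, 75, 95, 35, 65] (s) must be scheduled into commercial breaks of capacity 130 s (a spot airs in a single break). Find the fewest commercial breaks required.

Total = 120 + 115 + 95 + 80 + 75 + 70 + 65 + 35 + 30 + 25 = 710 s.
Lower bound: ⌈710/130⌉ = 6 commercial breaks.
A packing using 7 commercial breaks:
  break 1: 120 = 120
  break 2: 115 = 115
  break 3: 95 + 35 = 130
  break 4: 80 + 30 = 110
  break 5: 75 + 25 = 100
  break 6: 70 = 70
  break 7: 65 = 65
No arrangement into 6 commercial breaks stays within capacity, so 7 is optimal.

7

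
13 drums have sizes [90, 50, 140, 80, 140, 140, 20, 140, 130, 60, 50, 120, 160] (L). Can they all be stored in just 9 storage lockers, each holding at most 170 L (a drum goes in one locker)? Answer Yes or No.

A valid assignment using 9 storage lockers:
  locker 1: 160 = 160
  locker 2: 140 + 20 = 160
  locker 3: 140 = 140
  locker 4: 140 = 140
  locker 5: 140 = 140
  locker 6: 130 = 130
  locker 7: 120 + 50 = 170
  locker 8: 90 + 80 = 170
  locker 9: 60 + 50 = 110
Every load is within 170 L, so 9 storage lockers suffice.

Yes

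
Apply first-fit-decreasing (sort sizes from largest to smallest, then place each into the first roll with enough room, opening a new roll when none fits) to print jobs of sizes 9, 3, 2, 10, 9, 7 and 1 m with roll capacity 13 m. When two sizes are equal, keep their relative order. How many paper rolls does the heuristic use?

4

Sorted descending: 10, 9, 9, 7, 3, 2, 1.
  10 → roll 1 (new)  [load 10/13]
  9 → roll 2 (new)  [load 9/13]
  9 → roll 3 (new)  [load 9/13]
  7 → roll 4 (new)  [load 7/13]
  3 → roll 1  [load 13/13]
  2 → roll 2  [load 11/13]
  1 → roll 2  [load 12/13]
4 paper rolls opened.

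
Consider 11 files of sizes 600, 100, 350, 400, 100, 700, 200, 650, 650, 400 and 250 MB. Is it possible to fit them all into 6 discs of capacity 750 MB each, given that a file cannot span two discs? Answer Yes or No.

Total = 4400 MB; ⌈4400/750⌉ = 6.
The bound of 6 does not rule out 6, but exhaustive search shows no assignment into 6 discs of capacity 750 MB exists — the minimum is 7.

No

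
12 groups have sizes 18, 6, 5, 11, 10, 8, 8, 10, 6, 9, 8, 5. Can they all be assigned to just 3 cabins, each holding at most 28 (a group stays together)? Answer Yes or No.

Total = 104; ⌈104/28⌉ = 4.
At least 4 cabins are required, but only 3 are allowed.

No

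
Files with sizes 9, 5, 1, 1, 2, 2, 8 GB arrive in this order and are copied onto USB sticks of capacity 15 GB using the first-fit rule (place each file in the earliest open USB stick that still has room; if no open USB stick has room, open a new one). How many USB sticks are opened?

2

  9 → USB stick 1 (new)  [load 9/15]
  5 → USB stick 1  [load 14/15]
  1 → USB stick 1  [load 15/15]
  1 → USB stick 2 (new)  [load 1/15]
  2 → USB stick 2  [load 3/15]
  2 → USB stick 2  [load 5/15]
  8 → USB stick 2  [load 13/15]
2 USB sticks opened.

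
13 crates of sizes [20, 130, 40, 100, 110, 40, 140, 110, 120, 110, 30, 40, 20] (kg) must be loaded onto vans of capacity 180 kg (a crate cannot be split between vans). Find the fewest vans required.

Total = 140 + 130 + 120 + 110 + 110 + 110 + 100 + 40 + 40 + 40 + 30 + 20 + 20 = 1010 kg.
Lower bound: ⌈1010/180⌉ = 6 vans.
Also, 7 crates each exceed 90 kg, and no two of those can share a van, so at least 7 vans are needed.
A packing using 7 vans:
  van 1: 140 + 40 = 180
  van 2: 130 + 40 = 170
  van 3: 120 + 40 + 20 = 180
  van 4: 110 + 30 + 20 = 160
  van 5: 110 = 110
  van 6: 110 = 110
  van 7: 100 = 100
This matches the lower bound, so 7 is optimal.

7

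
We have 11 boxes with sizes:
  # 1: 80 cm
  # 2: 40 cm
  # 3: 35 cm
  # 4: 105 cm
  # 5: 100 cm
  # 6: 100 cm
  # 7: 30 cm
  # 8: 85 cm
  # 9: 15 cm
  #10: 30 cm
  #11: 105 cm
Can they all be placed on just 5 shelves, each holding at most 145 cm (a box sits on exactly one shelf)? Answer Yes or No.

Total = 725 cm; ⌈725/145⌉ = 5.
6 boxes each exceed half the capacity and cannot share a shelf, forcing at least 6 shelves.
At least 6 shelves are required, but only 5 are allowed.

No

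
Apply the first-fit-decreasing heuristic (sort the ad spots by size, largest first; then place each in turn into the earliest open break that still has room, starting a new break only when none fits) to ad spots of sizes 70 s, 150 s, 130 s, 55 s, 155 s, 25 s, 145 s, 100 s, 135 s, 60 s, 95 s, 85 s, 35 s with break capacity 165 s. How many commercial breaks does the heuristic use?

Sorted descending: 155, 150, 145, 135, 130, 100, 95, 85, 70, 60, 55, 35, 25.
  155 → break 1 (new)  [load 155/165]
  150 → break 2 (new)  [load 150/165]
  145 → break 3 (new)  [load 145/165]
  135 → break 4 (new)  [load 135/165]
  130 → break 5 (new)  [load 130/165]
  100 → break 6 (new)  [load 100/165]
  95 → break 7 (new)  [load 95/165]
  85 → break 8 (new)  [load 85/165]
  70 → break 7  [load 165/165]
  60 → break 6  [load 160/165]
  55 → break 8  [load 140/165]
  35 → break 5  [load 165/165]
  25 → break 4  [load 160/165]
8 commercial breaks opened.

8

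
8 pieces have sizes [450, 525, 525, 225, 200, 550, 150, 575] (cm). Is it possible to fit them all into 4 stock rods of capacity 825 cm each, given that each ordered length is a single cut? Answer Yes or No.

No

Total = 3200 cm; ⌈3200/825⌉ = 4.
5 pieces each exceed half the capacity and cannot share a stock rod, forcing at least 5 stock rods.
At least 5 stock rods are required, but only 4 are allowed.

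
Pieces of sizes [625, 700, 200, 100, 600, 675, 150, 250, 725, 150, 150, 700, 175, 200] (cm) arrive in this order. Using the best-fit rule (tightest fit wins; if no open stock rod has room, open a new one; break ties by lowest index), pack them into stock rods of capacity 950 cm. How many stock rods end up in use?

  625 → stock rod 1 (new)  [load 625/950]
  700 → stock rod 2 (new)  [load 700/950]
  200 → stock rod 2  [load 900/950]
  100 → stock rod 1  [load 725/950]
  600 → stock rod 3 (new)  [load 600/950]
  675 → stock rod 4 (new)  [load 675/950]
  150 → stock rod 1  [load 875/950]
  250 → stock rod 4  [load 925/950]
  725 → stock rod 5 (new)  [load 725/950]
  150 → stock rod 5  [load 875/950]
  150 → stock rod 3  [load 750/950]
  700 → stock rod 6 (new)  [load 700/950]
  175 → stock rod 3  [load 925/950]
  200 → stock rod 6  [load 900/950]
6 stock rods opened.

6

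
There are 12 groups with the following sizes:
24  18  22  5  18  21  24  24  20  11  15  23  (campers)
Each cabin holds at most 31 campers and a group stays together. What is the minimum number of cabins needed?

10

Total = 24 + 24 + 24 + 23 + 22 + 21 + 20 + 18 + 18 + 15 + 11 + 5 = 225 campers.
Lower bound: ⌈225/31⌉ = 8 cabins.
Also, 9 groups each exceed 31/2 campers, and no two of those can share a cabin, so at least 9 cabins are needed.
A packing using 10 cabins:
  cabin 1: 24 + 5 = 29
  cabin 2: 24 = 24
  cabin 3: 24 = 24
  cabin 4: 23 = 23
  cabin 5: 22 = 22
  cabin 6: 21 = 21
  cabin 7: 20 + 11 = 31
  cabin 8: 18 = 18
  cabin 9: 18 = 18
  cabin 10: 15 = 15
No arrangement into 9 cabins stays within capacity, so 10 is optimal.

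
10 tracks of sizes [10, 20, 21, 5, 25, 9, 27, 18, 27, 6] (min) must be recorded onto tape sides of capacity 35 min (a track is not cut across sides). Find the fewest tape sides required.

6

Total = 27 + 27 + 25 + 21 + 20 + 18 + 10 + 9 + 6 + 5 = 168 min.
Lower bound: ⌈168/35⌉ = 5 tape sides.
Also, 6 tracks each exceed 35/2 min, and no two of those can share a side, so at least 6 tape sides are needed.
A packing using 6 tape sides:
  side 1: 27 + 6 = 33
  side 2: 27 + 5 = 32
  side 3: 25 + 10 = 35
  side 4: 21 + 9 = 30
  side 5: 20 = 20
  side 6: 18 = 18
This matches the lower bound, so 6 is optimal.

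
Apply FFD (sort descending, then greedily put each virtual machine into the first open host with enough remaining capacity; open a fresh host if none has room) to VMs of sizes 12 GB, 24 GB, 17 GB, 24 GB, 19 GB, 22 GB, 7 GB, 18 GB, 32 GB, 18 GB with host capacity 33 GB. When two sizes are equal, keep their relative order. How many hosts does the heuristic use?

8

Sorted descending: 32, 24, 24, 22, 19, 18, 18, 17, 12, 7.
  32 → host 1 (new)  [load 32/33]
  24 → host 2 (new)  [load 24/33]
  24 → host 3 (new)  [load 24/33]
  22 → host 4 (new)  [load 22/33]
  19 → host 5 (new)  [load 19/33]
  18 → host 6 (new)  [load 18/33]
  18 → host 7 (new)  [load 18/33]
  17 → host 8 (new)  [load 17/33]
  12 → host 5  [load 31/33]
  7 → host 2  [load 31/33]
8 hosts opened.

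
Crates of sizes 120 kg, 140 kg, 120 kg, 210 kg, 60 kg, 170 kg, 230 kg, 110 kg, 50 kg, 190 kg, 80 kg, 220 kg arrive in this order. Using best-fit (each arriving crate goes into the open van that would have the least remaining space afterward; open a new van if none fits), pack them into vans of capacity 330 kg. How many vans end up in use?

  120 → van 1 (new)  [load 120/330]
  140 → van 1  [load 260/330]
  120 → van 2 (new)  [load 120/330]
  210 → van 2  [load 330/330]
  60 → van 1  [load 320/330]
  170 → van 3 (new)  [load 170/330]
  230 → van 4 (new)  [load 230/330]
  110 → van 3  [load 280/330]
  50 → van 3  [load 330/330]
  190 → van 5 (new)  [load 190/330]
  80 → van 4  [load 310/330]
  220 → van 6 (new)  [load 220/330]
6 vans opened.

6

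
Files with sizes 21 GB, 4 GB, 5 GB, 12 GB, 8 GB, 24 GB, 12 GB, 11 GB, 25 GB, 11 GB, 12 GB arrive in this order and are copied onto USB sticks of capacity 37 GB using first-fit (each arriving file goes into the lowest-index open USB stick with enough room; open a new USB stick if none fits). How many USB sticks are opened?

5

  21 → USB stick 1 (new)  [load 21/37]
  4 → USB stick 1  [load 25/37]
  5 → USB stick 1  [load 30/37]
  12 → USB stick 2 (new)  [load 12/37]
  8 → USB stick 2  [load 20/37]
  24 → USB stick 3 (new)  [load 24/37]
  12 → USB stick 2  [load 32/37]
  11 → USB stick 3  [load 35/37]
  25 → USB stick 4 (new)  [load 25/37]
  11 → USB stick 4  [load 36/37]
  12 → USB stick 5 (new)  [load 12/37]
5 USB sticks opened.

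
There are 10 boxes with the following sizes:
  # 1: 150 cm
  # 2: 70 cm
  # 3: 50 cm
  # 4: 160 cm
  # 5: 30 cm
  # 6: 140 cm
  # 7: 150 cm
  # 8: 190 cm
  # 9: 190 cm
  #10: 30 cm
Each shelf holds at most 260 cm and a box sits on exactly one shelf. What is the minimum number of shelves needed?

6

Total = 190 + 190 + 160 + 150 + 150 + 140 + 70 + 50 + 30 + 30 = 1160 cm.
Lower bound: ⌈1160/260⌉ = 5 shelves.
Also, 6 boxes each exceed 130 cm, and no two of those can share a shelf, so at least 6 shelves are needed.
A packing using 6 shelves:
  shelf 1: 190 + 70 = 260
  shelf 2: 190 + 50 = 240
  shelf 3: 160 + 30 + 30 = 220
  shelf 4: 150 = 150
  shelf 5: 150 = 150
  shelf 6: 140 = 140
This matches the lower bound, so 6 is optimal.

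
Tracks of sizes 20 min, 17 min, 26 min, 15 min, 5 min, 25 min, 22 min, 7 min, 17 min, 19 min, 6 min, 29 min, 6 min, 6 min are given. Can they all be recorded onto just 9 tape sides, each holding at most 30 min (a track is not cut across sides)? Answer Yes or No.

Yes

A valid assignment using 9 tape sides:
  side 1: 29 = 29
  side 2: 26 = 26
  side 3: 25 + 5 = 30
  side 4: 22 + 7 = 29
  side 5: 20 + 6 = 26
  side 6: 19 + 6 = 25
  side 7: 17 + 6 = 23
  side 8: 17 = 17
  side 9: 15 = 15
Every load is within 30 min, so 9 tape sides suffice.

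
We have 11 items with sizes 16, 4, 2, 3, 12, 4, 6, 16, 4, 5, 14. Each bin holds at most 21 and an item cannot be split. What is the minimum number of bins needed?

Total = 16 + 16 + 14 + 12 + 6 + 5 + 4 + 4 + 4 + 3 + 2 = 86.
Lower bound: ⌈86/21⌉ = 5 bins.
A packing using 5 bins:
  bin 1: 16 + 5 = 21
  bin 2: 16 + 4 = 20
  bin 3: 14 + 6 = 20
  bin 4: 12 + 4 + 4 = 20
  bin 5: 3 + 2 = 5
This matches the lower bound, so 5 is optimal.

5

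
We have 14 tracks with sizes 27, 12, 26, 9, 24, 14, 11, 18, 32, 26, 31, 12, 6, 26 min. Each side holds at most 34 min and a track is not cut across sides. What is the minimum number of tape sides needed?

Total = 32 + 31 + 27 + 26 + 26 + 26 + 24 + 18 + 14 + 12 + 12 + 11 + 9 + 6 = 274 min.
Lower bound: ⌈274/34⌉ = 9 tape sides.
A packing using 10 tape sides:
  side 1: 32 = 32
  side 2: 31 = 31
  side 3: 27 + 6 = 33
  side 4: 26 = 26
  side 5: 26 = 26
  side 6: 26 = 26
  side 7: 24 + 9 = 33
  side 8: 18 + 14 = 32
  side 9: 12 + 12 = 24
  side 10: 11 = 11
No arrangement into 9 tape sides stays within capacity, so 10 is optimal.

10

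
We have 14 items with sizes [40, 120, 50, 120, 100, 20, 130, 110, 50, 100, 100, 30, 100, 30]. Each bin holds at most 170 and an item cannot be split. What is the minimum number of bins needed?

8

Total = 130 + 120 + 120 + 110 + 100 + 100 + 100 + 100 + 50 + 50 + 40 + 30 + 30 + 20 = 1100.
Lower bound: ⌈1100/170⌉ = 7 bins.
Also, 8 items each exceed 85, and no two of those can share a bin, so at least 8 bins are needed.
A packing using 8 bins:
  bin 1: 130 + 40 = 170
  bin 2: 120 + 50 = 170
  bin 3: 120 + 50 = 170
  bin 4: 110 + 30 + 30 = 170
  bin 5: 100 + 20 = 120
  bin 6: 100 = 100
  bin 7: 100 = 100
  bin 8: 100 = 100
This matches the lower bound, so 8 is optimal.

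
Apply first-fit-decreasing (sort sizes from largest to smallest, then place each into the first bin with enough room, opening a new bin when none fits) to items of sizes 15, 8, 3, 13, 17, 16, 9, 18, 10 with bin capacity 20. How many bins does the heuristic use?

7

Sorted descending: 18, 17, 16, 15, 13, 10, 9, 8, 3.
  18 → bin 1 (new)  [load 18/20]
  17 → bin 2 (new)  [load 17/20]
  16 → bin 3 (new)  [load 16/20]
  15 → bin 4 (new)  [load 15/20]
  13 → bin 5 (new)  [load 13/20]
  10 → bin 6 (new)  [load 10/20]
  9 → bin 6  [load 19/20]
  8 → bin 7 (new)  [load 8/20]
  3 → bin 2  [load 20/20]
7 bins opened.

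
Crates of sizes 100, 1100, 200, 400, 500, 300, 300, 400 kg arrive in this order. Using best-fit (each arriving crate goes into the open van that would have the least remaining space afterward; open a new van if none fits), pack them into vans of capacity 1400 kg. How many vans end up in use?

3

  100 → van 1 (new)  [load 100/1400]
  1100 → van 1  [load 1200/1400]
  200 → van 1  [load 1400/1400]
  400 → van 2 (new)  [load 400/1400]
  500 → van 2  [load 900/1400]
  300 → van 2  [load 1200/1400]
  300 → van 3 (new)  [load 300/1400]
  400 → van 3  [load 700/1400]
3 vans opened.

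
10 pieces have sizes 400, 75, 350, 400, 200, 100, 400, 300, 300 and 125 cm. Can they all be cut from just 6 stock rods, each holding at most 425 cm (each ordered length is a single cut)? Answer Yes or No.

Total = 2650 cm; ⌈2650/425⌉ = 7.
At least 7 stock rods are required, but only 6 are allowed.

No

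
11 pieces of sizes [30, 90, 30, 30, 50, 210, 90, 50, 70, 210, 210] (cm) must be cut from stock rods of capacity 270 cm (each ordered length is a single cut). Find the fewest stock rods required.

Total = 210 + 210 + 210 + 90 + 90 + 70 + 50 + 50 + 30 + 30 + 30 = 1070 cm.
Lower bound: ⌈1070/270⌉ = 4 stock rods.
A packing using 5 stock rods:
  stock rod 1: 210 + 50 = 260
  stock rod 2: 210 + 50 = 260
  stock rod 3: 210 + 30 + 30 = 270
  stock rod 4: 90 + 90 + 70 = 250
  stock rod 5: 30 = 30
No arrangement into 4 stock rods stays within capacity, so 5 is optimal.

5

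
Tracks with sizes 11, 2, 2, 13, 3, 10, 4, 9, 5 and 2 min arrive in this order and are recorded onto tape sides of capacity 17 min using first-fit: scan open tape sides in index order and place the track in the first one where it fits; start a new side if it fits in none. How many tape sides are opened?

  11 → side 1 (new)  [load 11/17]
  2 → side 1  [load 13/17]
  2 → side 1  [load 15/17]
  13 → side 2 (new)  [load 13/17]
  3 → side 2  [load 16/17]
  10 → side 3 (new)  [load 10/17]
  4 → side 3  [load 14/17]
  9 → side 4 (new)  [load 9/17]
  5 → side 4  [load 14/17]
  2 → side 1  [load 17/17]
4 tape sides opened.

4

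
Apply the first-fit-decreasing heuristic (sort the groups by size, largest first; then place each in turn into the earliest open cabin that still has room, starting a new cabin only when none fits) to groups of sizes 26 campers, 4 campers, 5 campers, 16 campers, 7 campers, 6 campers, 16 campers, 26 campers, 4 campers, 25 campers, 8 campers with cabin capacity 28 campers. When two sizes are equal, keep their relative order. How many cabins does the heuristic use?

6

Sorted descending: 26, 26, 25, 16, 16, 8, 7, 6, 5, 4, 4.
  26 → cabin 1 (new)  [load 26/28]
  26 → cabin 2 (new)  [load 26/28]
  25 → cabin 3 (new)  [load 25/28]
  16 → cabin 4 (new)  [load 16/28]
  16 → cabin 5 (new)  [load 16/28]
  8 → cabin 4  [load 24/28]
  7 → cabin 5  [load 23/28]
  6 → cabin 6 (new)  [load 6/28]
  5 → cabin 5  [load 28/28]
  4 → cabin 4  [load 28/28]
  4 → cabin 6  [load 10/28]
6 cabins opened.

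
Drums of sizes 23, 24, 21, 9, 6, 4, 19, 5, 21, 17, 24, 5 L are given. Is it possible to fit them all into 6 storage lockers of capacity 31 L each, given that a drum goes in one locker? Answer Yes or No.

No

Total = 178 L; ⌈178/31⌉ = 6.
7 drums each exceed half the capacity and cannot share a locker, forcing at least 7 storage lockers.
At least 7 storage lockers are required, but only 6 are allowed.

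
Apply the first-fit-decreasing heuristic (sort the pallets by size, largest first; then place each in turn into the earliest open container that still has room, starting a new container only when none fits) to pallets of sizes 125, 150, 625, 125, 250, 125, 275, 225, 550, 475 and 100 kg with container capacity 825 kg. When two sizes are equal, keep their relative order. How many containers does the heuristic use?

Sorted descending: 625, 550, 475, 275, 250, 225, 150, 125, 125, 125, 100.
  625 → container 1 (new)  [load 625/825]
  550 → container 2 (new)  [load 550/825]
  475 → container 3 (new)  [load 475/825]
  275 → container 2  [load 825/825]
  250 → container 3  [load 725/825]
  225 → container 4 (new)  [load 225/825]
  150 → container 1  [load 775/825]
  125 → container 4  [load 350/825]
  125 → container 4  [load 475/825]
  125 → container 4  [load 600/825]
  100 → container 3  [load 825/825]
4 containers opened.

4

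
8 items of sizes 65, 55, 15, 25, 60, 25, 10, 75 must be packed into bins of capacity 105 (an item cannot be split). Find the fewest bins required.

Total = 75 + 65 + 60 + 55 + 25 + 25 + 15 + 10 = 330.
Lower bound: ⌈330/105⌉ = 4 bins.
A packing using 4 bins:
  bin 1: 75 + 25 = 100
  bin 2: 65 + 25 + 15 = 105
  bin 3: 60 + 10 = 70
  bin 4: 55 = 55
This matches the lower bound, so 4 is optimal.

4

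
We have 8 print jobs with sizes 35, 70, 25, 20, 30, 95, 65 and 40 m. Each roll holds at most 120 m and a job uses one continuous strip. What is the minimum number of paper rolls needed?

Total = 95 + 70 + 65 + 40 + 35 + 30 + 25 + 20 = 380 m.
Lower bound: ⌈380/120⌉ = 4 paper rolls.
A packing using 4 paper rolls:
  roll 1: 95 + 25 = 120
  roll 2: 70 + 40 = 110
  roll 3: 65 + 35 + 20 = 120
  roll 4: 30 = 30
This matches the lower bound, so 4 is optimal.

4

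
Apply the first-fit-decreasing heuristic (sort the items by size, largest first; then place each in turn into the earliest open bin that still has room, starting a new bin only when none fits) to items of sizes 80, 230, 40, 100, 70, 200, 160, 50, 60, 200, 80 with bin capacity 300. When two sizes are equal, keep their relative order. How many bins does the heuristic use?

5

Sorted descending: 230, 200, 200, 160, 100, 80, 80, 70, 60, 50, 40.
  230 → bin 1 (new)  [load 230/300]
  200 → bin 2 (new)  [load 200/300]
  200 → bin 3 (new)  [load 200/300]
  160 → bin 4 (new)  [load 160/300]
  100 → bin 2  [load 300/300]
  80 → bin 3  [load 280/300]
  80 → bin 4  [load 240/300]
  70 → bin 1  [load 300/300]
  60 → bin 4  [load 300/300]
  50 → bin 5 (new)  [load 50/300]
  40 → bin 5  [load 90/300]
5 bins opened.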